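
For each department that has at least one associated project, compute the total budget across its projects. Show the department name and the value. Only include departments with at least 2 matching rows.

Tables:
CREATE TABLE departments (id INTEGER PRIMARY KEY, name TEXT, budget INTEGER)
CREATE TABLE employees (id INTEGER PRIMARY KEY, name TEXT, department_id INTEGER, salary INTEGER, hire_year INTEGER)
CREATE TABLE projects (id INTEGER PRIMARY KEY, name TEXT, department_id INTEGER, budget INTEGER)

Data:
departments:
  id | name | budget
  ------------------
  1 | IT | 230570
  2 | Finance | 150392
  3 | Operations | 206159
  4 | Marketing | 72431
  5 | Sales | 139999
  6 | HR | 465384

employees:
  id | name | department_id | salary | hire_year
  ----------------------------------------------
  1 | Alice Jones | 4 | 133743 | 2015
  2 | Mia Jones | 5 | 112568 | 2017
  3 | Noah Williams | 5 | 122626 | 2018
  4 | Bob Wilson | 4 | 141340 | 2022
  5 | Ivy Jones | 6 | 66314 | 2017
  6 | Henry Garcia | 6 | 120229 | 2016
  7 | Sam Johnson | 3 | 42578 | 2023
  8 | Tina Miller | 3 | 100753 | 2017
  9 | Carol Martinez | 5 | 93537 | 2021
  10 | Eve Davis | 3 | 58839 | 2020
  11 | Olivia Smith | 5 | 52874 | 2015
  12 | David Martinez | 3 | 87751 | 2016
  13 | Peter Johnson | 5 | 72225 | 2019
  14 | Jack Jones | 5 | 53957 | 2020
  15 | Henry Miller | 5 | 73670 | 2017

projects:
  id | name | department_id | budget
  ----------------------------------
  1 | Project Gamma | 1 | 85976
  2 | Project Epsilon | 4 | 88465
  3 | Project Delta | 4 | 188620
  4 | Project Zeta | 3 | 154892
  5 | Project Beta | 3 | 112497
SELECT p.name, SUM(c.budget) AS sum_budget FROM projects c JOIN departments p ON c.department_id = p.id GROUP BY p.id, p.name HAVING COUNT(*) >= 2

Execution result:
name | sum_budget
Operations | 267389
Marketing | 277085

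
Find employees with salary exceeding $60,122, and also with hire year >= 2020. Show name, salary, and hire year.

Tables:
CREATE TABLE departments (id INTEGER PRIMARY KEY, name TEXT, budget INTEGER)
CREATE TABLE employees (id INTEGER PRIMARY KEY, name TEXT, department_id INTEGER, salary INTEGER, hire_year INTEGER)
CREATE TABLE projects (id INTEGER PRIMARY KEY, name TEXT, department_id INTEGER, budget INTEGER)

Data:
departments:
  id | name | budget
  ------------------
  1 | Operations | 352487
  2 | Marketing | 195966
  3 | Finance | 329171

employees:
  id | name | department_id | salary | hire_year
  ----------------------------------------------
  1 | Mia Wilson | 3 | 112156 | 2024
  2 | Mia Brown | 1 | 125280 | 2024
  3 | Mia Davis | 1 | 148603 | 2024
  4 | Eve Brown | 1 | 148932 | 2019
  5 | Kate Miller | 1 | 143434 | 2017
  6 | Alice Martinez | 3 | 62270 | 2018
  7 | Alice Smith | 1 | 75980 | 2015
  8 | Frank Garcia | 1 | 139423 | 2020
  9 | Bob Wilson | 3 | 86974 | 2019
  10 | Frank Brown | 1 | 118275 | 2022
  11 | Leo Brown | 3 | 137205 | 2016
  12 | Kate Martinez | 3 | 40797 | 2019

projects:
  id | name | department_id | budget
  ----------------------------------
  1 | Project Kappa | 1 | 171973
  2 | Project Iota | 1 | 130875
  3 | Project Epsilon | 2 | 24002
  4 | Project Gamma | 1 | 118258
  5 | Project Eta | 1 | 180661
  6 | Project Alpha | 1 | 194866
SELECT name, salary, hire_year FROM employees WHERE salary > 60122 AND hire_year >= 2020

Execution result:
name | salary | hire_year
Mia Wilson | 112156 | 2024
Mia Brown | 125280 | 2024
Mia Davis | 148603 | 2024
Frank Garcia | 139423 | 2020
Frank Brown | 118275 | 2022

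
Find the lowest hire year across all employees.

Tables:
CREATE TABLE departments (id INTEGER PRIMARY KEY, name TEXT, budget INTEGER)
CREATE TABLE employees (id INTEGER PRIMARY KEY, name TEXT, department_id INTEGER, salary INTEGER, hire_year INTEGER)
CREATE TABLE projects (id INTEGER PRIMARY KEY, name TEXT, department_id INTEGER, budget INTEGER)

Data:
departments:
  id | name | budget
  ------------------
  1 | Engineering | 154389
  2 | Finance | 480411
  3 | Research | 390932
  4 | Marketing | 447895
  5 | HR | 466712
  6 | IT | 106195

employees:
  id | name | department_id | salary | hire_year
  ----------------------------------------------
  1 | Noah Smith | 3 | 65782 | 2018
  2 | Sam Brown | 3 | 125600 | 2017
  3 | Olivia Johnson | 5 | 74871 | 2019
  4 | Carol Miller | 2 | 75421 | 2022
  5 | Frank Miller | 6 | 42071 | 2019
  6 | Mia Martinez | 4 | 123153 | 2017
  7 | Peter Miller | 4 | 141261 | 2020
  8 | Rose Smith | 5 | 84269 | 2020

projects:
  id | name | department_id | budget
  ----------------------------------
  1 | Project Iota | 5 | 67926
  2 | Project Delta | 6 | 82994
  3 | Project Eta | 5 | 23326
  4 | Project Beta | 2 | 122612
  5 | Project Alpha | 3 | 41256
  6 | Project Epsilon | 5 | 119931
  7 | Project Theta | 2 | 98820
SELECT MIN(hire_year) FROM employees

Execution result:
2017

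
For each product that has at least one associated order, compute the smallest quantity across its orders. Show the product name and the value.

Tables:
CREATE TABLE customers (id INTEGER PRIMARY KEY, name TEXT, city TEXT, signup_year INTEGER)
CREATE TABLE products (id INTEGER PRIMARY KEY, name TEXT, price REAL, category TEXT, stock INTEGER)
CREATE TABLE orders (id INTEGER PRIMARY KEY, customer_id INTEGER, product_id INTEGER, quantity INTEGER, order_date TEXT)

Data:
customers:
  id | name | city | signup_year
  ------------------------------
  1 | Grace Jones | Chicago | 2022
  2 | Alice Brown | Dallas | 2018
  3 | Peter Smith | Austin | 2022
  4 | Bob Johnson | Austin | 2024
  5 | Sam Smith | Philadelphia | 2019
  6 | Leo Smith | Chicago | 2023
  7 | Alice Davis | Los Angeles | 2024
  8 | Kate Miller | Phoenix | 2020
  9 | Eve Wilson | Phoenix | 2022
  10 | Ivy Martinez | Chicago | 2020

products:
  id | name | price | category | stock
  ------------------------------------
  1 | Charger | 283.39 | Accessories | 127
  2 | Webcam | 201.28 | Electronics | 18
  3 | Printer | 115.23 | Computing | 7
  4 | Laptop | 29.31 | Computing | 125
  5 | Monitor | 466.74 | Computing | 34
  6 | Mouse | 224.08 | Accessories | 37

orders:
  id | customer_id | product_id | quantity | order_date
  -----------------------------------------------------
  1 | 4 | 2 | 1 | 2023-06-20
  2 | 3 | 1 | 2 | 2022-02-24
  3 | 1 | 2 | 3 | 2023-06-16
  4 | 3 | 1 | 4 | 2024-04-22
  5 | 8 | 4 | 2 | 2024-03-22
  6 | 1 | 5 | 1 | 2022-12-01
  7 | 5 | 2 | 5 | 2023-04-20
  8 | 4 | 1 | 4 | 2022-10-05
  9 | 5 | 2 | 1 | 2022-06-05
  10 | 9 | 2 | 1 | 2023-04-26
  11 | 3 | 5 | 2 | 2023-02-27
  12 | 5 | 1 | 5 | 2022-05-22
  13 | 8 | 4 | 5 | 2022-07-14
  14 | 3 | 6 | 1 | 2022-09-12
SELECT p.name, MIN(c.quantity) AS min_quantity FROM orders c JOIN products p ON c.product_id = p.id GROUP BY p.id, p.name

Execution result:
name | min_quantity
Charger | 2
Webcam | 1
Laptop | 2
Monitor | 1
Mouse | 1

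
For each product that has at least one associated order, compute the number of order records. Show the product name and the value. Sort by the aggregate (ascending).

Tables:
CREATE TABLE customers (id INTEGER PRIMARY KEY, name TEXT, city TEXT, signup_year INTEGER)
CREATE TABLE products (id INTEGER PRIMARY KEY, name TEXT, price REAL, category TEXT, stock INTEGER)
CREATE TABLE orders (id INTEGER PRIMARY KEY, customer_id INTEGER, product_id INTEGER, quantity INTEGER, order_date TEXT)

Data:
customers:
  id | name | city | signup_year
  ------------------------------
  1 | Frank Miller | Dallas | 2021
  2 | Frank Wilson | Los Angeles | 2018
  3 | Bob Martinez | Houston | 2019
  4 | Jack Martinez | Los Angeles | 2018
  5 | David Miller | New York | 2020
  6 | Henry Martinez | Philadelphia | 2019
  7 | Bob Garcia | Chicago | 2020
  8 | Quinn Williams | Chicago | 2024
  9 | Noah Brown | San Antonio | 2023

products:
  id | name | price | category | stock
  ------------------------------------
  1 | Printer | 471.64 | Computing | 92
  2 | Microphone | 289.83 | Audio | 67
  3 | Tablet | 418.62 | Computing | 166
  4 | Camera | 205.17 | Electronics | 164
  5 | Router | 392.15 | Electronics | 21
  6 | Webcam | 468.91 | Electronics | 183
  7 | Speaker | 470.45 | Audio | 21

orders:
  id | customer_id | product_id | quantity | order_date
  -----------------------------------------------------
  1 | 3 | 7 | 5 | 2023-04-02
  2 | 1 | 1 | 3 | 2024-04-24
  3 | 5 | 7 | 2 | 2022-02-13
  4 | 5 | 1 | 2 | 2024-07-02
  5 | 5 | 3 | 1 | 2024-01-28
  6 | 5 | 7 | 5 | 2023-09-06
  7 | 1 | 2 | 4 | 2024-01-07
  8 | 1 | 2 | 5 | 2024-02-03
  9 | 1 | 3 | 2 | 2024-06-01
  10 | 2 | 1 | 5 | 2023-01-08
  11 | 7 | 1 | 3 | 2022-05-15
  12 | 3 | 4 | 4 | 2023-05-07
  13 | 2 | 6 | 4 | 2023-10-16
SELECT p.name, COUNT(*) AS n FROM orders c JOIN products p ON c.product_id = p.id GROUP BY p.id, p.name ORDER BY n ASC

Execution result:
name | n
Camera | 1
Webcam | 1
Microphone | 2
Tablet | 2
Speaker | 3
Printer | 4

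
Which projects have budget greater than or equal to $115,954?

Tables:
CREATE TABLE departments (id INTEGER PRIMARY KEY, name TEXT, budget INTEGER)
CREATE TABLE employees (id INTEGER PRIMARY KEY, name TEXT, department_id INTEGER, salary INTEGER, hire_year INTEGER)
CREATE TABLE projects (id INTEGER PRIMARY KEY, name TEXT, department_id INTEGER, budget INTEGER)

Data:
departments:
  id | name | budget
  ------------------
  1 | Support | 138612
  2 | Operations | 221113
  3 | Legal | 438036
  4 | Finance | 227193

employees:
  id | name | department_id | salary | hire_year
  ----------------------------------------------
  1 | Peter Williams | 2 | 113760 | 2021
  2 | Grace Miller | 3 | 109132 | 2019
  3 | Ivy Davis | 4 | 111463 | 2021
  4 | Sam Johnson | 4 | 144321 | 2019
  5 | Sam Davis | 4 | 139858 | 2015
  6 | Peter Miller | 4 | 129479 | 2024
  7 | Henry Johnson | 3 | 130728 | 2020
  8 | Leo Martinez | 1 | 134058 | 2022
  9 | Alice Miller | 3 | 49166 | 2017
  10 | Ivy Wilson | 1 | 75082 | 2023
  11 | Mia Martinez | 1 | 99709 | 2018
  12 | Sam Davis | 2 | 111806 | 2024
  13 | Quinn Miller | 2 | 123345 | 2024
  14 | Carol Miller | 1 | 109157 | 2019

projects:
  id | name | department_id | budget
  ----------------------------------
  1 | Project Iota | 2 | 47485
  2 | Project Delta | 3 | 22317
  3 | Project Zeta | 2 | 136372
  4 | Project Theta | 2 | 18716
SELECT name, budget FROM projects WHERE budget >= 115954

Execution result:
name | budget
Project Zeta | 136372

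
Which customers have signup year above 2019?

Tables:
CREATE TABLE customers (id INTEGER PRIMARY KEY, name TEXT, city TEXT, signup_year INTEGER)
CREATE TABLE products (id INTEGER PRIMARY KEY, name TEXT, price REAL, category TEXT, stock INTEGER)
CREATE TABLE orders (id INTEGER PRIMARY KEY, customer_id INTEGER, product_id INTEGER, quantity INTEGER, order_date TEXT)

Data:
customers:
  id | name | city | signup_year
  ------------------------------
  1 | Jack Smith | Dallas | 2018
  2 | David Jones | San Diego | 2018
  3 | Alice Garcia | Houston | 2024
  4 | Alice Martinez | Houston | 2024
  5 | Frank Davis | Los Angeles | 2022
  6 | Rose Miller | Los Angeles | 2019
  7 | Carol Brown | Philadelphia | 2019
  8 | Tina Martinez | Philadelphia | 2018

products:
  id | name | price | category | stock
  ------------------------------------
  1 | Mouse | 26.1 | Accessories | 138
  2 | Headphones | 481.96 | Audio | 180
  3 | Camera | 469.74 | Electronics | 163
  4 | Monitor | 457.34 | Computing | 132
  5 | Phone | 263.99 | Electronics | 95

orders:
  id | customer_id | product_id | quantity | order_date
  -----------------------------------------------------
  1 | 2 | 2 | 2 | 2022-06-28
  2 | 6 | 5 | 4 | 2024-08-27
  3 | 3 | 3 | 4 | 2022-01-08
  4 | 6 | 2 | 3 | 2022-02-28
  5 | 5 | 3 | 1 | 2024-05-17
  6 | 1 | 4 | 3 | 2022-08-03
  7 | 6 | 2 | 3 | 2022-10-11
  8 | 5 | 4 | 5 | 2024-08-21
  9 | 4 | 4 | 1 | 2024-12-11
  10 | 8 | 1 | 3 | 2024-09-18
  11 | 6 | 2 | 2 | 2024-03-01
SELECT name, signup_year FROM customers WHERE signup_year > 2019

Execution result:
name | signup_year
Alice Garcia | 2024
Alice Martinez | 2024
Frank Davis | 2022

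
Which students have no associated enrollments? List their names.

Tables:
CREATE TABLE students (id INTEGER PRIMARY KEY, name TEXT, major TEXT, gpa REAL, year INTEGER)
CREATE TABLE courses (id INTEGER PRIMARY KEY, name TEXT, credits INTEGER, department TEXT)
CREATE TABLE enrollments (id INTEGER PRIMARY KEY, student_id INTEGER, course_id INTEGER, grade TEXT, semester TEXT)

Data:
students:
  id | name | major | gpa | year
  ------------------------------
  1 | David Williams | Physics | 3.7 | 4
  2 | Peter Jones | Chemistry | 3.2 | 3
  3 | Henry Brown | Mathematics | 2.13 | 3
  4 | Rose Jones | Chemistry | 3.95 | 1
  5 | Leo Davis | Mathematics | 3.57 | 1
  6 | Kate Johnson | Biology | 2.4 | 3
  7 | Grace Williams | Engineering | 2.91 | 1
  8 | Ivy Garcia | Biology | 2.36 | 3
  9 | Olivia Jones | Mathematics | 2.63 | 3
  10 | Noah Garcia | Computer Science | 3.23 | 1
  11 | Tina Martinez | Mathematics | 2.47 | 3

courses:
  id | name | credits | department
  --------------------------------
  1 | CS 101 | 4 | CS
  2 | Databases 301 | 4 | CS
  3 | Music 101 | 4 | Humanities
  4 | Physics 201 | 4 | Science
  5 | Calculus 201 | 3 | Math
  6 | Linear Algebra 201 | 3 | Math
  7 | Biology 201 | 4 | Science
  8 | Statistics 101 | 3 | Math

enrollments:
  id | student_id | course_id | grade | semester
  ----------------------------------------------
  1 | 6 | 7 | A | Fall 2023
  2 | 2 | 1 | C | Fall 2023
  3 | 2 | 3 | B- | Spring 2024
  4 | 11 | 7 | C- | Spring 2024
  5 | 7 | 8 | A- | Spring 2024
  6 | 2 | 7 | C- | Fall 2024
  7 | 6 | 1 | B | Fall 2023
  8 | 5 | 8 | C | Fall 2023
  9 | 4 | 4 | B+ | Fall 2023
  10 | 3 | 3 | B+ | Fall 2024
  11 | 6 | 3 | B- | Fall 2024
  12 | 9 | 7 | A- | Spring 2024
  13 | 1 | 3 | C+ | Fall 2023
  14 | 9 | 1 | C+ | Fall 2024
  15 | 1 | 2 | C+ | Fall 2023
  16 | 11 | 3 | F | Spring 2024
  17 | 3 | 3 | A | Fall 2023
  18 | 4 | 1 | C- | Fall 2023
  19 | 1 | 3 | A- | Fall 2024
SELECT p.name FROM students p LEFT JOIN enrollments c ON c.student_id = p.id WHERE c.id IS NULL

Execution result:
name
Ivy Garcia
Noah Garcia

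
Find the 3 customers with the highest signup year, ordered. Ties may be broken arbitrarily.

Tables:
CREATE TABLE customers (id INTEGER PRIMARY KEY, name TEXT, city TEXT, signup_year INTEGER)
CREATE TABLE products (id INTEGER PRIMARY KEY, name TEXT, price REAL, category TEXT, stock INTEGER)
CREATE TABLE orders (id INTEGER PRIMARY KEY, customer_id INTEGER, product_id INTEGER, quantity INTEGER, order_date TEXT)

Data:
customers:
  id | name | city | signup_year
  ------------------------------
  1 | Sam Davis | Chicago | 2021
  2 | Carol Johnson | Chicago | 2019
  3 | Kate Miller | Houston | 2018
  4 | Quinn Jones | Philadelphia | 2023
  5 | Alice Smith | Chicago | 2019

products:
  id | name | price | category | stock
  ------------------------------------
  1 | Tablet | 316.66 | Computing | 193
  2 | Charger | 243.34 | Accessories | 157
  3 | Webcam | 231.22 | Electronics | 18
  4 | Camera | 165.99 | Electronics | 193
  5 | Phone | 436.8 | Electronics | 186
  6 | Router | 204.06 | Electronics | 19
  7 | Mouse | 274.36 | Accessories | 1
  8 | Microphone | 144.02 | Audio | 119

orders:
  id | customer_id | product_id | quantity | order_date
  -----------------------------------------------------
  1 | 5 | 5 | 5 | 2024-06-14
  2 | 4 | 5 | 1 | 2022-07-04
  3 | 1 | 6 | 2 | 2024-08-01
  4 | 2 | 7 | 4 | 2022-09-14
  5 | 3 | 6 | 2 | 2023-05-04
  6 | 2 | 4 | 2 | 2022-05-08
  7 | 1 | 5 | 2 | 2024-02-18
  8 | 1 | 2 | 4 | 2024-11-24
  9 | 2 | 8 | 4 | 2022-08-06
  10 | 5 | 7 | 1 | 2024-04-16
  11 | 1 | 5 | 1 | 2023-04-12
SELECT name, signup_year FROM customers ORDER BY signup_year DESC LIMIT 3

Execution result:
name | signup_year
Quinn Jones | 2023
Sam Davis | 2021
Carol Johnson | 2019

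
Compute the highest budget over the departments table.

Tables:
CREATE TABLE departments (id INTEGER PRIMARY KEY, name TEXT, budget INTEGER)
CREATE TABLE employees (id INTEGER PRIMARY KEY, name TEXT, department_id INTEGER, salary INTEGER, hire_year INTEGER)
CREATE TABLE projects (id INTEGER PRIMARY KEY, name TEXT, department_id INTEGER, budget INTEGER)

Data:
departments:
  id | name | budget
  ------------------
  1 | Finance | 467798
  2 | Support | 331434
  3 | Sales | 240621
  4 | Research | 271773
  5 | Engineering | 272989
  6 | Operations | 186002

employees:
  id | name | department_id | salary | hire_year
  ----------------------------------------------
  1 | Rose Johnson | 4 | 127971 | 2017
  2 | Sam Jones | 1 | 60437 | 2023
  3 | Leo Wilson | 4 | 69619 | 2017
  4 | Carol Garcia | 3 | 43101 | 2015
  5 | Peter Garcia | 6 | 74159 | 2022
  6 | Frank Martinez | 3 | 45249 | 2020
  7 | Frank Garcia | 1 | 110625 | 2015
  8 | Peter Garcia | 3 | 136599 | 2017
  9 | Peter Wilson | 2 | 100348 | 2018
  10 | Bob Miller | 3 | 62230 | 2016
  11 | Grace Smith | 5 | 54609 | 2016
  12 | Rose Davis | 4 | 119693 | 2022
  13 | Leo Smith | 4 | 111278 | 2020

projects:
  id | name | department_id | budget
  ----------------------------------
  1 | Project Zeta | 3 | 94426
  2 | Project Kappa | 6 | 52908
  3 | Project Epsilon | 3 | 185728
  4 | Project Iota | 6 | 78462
SELECT MAX(budget) FROM departments

Execution result:
467798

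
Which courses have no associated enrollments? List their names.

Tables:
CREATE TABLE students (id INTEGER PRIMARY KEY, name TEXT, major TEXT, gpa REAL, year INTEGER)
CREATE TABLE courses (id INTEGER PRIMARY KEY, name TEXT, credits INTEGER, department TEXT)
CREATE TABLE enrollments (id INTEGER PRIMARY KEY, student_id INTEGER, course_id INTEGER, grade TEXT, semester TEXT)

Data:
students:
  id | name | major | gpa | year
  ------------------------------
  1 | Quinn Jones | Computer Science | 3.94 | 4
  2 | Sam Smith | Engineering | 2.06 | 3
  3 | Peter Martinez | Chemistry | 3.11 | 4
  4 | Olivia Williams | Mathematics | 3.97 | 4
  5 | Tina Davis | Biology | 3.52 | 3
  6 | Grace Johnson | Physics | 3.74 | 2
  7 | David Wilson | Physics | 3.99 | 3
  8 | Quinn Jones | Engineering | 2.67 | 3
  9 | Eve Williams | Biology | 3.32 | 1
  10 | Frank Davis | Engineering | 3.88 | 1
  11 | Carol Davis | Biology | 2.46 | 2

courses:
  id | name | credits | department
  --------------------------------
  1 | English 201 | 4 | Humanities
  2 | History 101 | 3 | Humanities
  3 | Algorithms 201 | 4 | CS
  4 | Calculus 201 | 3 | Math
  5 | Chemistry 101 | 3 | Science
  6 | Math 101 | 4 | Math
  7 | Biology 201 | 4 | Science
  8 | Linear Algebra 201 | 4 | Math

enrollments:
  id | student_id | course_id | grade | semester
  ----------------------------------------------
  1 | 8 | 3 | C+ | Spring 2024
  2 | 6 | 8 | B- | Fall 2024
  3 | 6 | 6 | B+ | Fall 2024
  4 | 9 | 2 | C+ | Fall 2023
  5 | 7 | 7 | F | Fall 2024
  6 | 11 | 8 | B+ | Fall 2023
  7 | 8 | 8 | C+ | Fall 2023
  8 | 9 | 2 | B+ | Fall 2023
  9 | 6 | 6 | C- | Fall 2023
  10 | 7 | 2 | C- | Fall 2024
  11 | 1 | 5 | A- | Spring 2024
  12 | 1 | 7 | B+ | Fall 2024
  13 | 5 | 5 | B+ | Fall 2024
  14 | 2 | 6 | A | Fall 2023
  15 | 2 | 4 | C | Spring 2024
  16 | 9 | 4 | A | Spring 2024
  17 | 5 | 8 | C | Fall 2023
SELECT p.name FROM courses p LEFT JOIN enrollments c ON c.course_id = p.id WHERE c.id IS NULL

Execution result:
English 201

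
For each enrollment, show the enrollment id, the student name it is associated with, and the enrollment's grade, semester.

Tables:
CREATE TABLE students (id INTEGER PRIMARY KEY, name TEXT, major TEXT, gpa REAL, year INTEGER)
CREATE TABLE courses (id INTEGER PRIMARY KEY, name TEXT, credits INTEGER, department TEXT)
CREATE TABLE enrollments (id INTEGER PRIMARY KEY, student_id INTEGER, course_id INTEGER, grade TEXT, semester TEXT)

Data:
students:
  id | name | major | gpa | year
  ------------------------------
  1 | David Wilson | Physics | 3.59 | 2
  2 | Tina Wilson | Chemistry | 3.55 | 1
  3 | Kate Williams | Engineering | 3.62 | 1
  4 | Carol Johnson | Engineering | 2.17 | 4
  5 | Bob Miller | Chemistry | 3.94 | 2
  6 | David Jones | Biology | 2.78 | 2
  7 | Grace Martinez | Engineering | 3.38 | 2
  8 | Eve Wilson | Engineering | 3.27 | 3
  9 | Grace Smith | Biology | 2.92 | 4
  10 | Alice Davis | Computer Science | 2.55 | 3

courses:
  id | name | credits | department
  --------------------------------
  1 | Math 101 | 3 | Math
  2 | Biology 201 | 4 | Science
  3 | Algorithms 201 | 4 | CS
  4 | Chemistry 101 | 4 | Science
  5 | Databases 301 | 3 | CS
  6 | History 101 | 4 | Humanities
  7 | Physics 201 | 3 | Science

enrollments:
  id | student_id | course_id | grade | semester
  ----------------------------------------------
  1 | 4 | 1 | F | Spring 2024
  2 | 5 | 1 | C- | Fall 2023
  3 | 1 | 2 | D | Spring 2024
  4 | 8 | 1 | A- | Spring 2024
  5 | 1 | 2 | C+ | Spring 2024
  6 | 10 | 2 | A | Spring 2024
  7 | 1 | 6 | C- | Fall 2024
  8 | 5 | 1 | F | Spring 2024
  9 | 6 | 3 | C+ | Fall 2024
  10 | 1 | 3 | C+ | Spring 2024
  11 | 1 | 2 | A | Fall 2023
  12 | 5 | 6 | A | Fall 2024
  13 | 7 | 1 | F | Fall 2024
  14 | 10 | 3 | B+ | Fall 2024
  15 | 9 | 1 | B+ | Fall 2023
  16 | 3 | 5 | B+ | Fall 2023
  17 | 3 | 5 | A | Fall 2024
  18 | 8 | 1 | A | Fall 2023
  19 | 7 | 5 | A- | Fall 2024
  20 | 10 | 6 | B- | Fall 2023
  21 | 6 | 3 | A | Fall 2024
SELECT c.id, p.name AS student, c.grade, c.semester FROM enrollments c JOIN students p ON c.student_id = p.id

Execution result:
id | student | grade | semester
1 | Carol Johnson | F | Spring 2024
2 | Bob Miller | C- | Fall 2023
3 | David Wilson | D | Spring 2024
4 | Eve Wilson | A- | Spring 2024
5 | David Wilson | C+ | Spring 2024
6 | Alice Davis | A | Spring 2024
7 | David Wilson | C- | Fall 2024
8 | Bob Miller | F | Spring 2024
9 | David Jones | C+ | Fall 2024
10 | David Wilson | C+ | Spring 2024
11 | David Wilson | A | Fall 2023
12 | Bob Miller | A | Fall 2024
13 | Grace Martinez | F | Fall 2024
14 | Alice Davis | B+ | Fall 2024
15 | Grace Smith | B+ | Fall 2023
16 | Kate Williams | B+ | Fall 2023
17 | Kate Williams | A | Fall 2024
18 | Eve Wilson | A | Fall 2023
19 | Grace Martinez | A- | Fall 2024
20 | Alice Davis | B- | Fall 2023
21 | David Jones | A | Fall 2024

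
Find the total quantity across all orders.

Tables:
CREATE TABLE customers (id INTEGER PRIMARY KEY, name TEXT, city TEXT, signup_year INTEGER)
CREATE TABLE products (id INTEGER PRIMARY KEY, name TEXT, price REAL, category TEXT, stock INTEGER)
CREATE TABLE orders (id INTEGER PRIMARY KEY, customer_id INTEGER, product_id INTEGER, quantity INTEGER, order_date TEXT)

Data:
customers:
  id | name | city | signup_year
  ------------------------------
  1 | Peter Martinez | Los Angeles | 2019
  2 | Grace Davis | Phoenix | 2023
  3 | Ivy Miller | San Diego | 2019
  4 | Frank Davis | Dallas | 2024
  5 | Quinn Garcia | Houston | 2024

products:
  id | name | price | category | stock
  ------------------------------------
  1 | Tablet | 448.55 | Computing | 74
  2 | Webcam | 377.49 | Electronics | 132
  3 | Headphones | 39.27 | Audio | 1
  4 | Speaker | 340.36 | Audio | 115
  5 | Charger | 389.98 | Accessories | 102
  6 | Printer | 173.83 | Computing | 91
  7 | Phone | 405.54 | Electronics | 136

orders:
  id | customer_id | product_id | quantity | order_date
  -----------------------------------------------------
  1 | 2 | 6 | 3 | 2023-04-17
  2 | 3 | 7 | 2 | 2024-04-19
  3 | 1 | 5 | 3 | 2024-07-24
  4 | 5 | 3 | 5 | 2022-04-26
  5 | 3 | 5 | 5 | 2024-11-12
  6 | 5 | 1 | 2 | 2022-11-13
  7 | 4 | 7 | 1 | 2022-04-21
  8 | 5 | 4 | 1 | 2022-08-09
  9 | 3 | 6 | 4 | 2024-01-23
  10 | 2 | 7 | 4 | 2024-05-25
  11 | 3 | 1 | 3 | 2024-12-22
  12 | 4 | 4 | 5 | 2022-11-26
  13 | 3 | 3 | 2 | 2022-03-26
SELECT SUM(quantity) FROM orders

Execution result:
40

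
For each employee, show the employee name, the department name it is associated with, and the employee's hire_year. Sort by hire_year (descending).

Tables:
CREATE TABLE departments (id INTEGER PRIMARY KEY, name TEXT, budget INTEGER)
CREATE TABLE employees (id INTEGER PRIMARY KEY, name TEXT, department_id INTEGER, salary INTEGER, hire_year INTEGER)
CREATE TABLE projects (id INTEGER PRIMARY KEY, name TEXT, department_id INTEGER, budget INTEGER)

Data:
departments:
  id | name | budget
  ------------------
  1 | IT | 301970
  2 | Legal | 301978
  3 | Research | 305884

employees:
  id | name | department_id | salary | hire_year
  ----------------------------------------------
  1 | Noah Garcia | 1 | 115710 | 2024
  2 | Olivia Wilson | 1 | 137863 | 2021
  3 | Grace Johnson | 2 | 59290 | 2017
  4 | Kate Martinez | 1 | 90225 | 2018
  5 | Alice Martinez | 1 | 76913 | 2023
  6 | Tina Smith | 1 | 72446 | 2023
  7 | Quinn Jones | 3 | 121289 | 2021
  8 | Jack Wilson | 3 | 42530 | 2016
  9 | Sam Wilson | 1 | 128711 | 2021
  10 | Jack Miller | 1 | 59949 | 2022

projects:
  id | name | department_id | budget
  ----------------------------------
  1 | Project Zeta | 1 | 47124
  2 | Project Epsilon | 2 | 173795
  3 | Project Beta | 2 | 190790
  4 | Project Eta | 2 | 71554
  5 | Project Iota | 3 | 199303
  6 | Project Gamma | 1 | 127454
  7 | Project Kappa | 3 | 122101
SELECT c.name, p.name AS department, c.hire_year FROM employees c JOIN departments p ON c.department_id = p.id ORDER BY c.hire_year DESC

Execution result:
name | department | hire_year
Noah Garcia | IT | 2024
Alice Martinez | IT | 2023
Tina Smith | IT | 2023
Jack Miller | IT | 2022
Olivia Wilson | IT | 2021
Quinn Jones | Research | 2021
Sam Wilson | IT | 2021
Kate Martinez | IT | 2018
Grace Johnson | Legal | 2017
Jack Wilson | Research | 2016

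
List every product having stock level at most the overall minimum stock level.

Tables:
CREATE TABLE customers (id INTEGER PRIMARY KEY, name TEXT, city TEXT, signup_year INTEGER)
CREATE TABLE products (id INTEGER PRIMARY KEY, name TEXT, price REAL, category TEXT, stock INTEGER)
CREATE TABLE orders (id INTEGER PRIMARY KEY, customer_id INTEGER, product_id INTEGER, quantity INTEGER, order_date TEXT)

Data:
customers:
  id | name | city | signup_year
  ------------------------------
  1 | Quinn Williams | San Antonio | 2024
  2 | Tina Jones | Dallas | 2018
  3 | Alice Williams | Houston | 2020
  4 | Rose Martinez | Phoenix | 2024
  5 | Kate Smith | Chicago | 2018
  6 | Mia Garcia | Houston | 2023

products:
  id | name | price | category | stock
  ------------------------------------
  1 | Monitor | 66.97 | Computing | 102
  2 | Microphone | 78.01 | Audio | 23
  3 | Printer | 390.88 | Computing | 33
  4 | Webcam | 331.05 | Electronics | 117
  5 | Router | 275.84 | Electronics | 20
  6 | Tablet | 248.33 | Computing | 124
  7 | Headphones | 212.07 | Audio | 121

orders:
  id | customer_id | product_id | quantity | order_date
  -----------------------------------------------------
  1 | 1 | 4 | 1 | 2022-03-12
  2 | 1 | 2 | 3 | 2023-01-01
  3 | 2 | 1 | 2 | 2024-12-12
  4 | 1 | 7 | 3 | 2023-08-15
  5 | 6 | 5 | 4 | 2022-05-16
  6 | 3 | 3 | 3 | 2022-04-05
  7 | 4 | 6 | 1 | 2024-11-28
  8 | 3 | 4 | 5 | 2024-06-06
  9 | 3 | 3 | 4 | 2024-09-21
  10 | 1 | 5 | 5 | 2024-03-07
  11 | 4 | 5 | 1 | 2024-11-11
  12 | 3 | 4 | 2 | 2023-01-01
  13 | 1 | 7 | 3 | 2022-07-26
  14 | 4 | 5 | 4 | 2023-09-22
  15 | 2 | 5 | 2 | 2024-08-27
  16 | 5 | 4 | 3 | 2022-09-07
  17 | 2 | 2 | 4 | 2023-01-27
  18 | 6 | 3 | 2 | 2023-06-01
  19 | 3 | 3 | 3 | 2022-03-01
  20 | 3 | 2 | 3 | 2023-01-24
SELECT name, stock FROM products WHERE stock <= (SELECT MIN(stock) FROM products)

Execution result:
name | stock
Router | 20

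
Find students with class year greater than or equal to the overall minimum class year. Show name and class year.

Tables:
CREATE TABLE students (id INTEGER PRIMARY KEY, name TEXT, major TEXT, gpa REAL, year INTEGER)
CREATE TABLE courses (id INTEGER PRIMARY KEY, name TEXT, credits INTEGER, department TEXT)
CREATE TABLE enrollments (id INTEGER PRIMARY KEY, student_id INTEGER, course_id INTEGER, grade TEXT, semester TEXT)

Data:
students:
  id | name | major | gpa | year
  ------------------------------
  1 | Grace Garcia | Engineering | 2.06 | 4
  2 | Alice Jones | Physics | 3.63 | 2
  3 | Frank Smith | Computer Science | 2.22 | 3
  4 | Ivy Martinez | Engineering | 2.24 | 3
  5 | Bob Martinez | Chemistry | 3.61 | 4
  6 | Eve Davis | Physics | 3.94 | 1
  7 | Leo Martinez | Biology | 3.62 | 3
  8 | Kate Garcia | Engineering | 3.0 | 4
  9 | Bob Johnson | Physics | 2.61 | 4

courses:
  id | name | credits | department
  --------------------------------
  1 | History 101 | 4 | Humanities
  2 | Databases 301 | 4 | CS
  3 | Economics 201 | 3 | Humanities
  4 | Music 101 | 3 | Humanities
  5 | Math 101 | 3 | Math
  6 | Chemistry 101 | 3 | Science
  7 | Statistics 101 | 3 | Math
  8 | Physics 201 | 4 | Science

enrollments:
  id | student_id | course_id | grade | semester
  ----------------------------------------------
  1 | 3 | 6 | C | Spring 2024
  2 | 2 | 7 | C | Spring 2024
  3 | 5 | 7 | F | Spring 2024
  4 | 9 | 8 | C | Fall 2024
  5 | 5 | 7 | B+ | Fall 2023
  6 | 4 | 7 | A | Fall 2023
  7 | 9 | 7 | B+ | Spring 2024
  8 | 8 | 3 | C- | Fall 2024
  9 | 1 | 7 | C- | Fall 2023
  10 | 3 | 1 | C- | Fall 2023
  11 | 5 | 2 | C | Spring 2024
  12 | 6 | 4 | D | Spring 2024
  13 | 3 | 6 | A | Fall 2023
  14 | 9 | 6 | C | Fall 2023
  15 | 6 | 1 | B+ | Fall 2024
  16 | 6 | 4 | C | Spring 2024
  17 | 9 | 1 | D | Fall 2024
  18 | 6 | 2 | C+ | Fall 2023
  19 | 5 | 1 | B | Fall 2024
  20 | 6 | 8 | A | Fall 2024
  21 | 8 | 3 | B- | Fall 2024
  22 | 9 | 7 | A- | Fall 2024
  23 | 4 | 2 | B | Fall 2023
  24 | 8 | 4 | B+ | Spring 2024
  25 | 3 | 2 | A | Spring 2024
SELECT name, year FROM students WHERE year >= (SELECT MIN(year) FROM students)

Execution result:
name | year
Grace Garcia | 4
Alice Jones | 2
Frank Smith | 3
Ivy Martinez | 3
Bob Martinez | 4
Eve Davis | 1
Leo Martinez | 3
Kate Garcia | 4
Bob Johnson | 4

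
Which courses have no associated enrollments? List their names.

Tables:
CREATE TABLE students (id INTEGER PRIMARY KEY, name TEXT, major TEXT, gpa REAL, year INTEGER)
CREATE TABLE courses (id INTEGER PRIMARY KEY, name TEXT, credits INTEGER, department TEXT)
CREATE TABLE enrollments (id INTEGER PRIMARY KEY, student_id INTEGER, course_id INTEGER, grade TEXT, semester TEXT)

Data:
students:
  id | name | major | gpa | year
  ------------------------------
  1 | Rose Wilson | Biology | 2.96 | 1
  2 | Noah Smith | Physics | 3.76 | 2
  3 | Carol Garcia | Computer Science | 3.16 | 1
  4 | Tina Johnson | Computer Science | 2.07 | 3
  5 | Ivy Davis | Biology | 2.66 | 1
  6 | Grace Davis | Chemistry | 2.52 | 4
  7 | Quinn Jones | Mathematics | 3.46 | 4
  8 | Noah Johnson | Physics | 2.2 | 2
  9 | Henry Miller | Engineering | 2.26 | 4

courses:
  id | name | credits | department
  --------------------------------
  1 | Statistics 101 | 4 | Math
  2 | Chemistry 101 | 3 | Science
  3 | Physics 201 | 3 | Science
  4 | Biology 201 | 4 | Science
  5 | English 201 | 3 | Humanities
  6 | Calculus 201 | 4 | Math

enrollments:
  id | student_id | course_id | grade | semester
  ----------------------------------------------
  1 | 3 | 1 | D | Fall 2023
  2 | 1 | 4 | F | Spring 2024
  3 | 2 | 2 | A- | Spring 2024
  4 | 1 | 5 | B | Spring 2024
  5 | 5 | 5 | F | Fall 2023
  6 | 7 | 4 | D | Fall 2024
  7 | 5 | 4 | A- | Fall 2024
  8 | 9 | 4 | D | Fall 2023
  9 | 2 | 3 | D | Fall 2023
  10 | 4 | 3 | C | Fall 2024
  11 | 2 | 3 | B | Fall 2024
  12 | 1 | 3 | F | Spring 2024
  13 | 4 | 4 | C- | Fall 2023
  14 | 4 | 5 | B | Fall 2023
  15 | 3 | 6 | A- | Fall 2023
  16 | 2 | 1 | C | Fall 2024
SELECT p.name FROM courses p LEFT JOIN enrollments c ON c.course_id = p.id WHERE c.id IS NULL

Execution result:
(no rows)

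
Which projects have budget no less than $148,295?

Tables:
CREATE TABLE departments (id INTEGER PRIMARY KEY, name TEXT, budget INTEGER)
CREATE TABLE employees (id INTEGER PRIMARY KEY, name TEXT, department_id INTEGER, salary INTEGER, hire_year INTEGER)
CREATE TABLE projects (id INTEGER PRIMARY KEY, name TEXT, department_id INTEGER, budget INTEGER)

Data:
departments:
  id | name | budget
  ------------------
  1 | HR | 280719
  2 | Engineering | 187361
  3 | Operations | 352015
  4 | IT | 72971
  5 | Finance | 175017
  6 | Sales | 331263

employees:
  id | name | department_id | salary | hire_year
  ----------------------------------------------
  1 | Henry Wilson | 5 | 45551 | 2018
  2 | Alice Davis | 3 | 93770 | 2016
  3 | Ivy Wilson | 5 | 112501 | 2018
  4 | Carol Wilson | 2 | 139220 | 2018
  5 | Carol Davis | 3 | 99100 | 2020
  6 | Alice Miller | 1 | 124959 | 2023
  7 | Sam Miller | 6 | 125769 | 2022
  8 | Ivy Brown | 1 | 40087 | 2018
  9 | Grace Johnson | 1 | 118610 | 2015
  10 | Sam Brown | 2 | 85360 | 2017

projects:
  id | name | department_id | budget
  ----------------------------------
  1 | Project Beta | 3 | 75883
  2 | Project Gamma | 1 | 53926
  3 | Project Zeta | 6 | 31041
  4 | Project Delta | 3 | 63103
SELECT name, budget FROM projects WHERE budget >= 148295

Execution result:
(no rows)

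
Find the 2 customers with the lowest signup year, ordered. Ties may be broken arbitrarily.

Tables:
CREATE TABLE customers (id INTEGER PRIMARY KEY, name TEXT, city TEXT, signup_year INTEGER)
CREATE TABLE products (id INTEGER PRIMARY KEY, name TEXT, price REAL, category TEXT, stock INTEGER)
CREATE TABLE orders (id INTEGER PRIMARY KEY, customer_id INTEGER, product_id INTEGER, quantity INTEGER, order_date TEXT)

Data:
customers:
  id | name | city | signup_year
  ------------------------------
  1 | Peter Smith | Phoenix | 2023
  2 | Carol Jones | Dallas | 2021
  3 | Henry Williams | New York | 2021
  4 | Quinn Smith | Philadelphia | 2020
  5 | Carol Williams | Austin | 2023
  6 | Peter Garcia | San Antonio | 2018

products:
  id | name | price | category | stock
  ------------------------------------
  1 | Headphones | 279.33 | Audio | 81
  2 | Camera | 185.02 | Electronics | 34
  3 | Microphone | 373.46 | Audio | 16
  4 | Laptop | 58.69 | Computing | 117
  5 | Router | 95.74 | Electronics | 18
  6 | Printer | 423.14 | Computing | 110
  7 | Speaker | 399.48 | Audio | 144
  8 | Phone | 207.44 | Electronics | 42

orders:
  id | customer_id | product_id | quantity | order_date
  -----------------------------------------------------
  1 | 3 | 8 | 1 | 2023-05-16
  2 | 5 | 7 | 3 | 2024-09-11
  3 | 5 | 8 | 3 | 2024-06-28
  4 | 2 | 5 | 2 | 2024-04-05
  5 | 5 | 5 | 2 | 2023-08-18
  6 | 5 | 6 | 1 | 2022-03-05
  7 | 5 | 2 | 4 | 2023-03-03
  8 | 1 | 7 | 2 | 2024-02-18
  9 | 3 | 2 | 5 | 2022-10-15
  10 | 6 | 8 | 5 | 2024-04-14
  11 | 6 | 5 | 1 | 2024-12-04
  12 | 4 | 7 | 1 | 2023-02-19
SELECT name, signup_year FROM customers ORDER BY signup_year ASC LIMIT 2

Execution result:
name | signup_year
Peter Garcia | 2018
Quinn Smith | 2020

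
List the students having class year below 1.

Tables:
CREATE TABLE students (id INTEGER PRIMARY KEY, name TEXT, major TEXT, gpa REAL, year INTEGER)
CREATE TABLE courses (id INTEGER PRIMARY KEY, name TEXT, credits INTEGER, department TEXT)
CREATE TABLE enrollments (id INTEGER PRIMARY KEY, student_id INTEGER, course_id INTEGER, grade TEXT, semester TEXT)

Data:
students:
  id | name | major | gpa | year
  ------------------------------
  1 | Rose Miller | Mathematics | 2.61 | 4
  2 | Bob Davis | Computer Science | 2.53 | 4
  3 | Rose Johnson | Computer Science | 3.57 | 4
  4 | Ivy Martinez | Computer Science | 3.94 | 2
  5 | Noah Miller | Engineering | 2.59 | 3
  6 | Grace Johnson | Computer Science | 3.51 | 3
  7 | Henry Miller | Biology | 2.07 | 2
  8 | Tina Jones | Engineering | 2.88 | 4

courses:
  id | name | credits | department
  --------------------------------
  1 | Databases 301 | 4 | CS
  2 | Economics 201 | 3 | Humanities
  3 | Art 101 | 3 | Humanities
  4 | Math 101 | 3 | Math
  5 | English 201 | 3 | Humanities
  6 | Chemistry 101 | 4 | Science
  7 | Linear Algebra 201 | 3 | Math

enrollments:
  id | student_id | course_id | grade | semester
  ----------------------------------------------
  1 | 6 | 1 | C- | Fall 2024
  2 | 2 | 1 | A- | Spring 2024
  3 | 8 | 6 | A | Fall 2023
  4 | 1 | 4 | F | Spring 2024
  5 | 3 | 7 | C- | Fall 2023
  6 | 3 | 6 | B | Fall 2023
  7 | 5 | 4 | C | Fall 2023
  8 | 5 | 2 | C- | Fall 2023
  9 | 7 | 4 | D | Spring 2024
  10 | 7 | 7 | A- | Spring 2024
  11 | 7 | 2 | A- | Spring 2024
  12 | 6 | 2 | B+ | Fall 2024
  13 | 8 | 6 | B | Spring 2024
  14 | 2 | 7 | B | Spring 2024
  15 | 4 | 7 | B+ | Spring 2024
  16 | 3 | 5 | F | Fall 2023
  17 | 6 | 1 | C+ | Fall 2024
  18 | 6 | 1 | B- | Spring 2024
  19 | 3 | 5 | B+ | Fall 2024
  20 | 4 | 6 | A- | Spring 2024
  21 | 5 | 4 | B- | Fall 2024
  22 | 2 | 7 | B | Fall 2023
SELECT name, year FROM students WHERE year < 1

Execution result:
(no rows)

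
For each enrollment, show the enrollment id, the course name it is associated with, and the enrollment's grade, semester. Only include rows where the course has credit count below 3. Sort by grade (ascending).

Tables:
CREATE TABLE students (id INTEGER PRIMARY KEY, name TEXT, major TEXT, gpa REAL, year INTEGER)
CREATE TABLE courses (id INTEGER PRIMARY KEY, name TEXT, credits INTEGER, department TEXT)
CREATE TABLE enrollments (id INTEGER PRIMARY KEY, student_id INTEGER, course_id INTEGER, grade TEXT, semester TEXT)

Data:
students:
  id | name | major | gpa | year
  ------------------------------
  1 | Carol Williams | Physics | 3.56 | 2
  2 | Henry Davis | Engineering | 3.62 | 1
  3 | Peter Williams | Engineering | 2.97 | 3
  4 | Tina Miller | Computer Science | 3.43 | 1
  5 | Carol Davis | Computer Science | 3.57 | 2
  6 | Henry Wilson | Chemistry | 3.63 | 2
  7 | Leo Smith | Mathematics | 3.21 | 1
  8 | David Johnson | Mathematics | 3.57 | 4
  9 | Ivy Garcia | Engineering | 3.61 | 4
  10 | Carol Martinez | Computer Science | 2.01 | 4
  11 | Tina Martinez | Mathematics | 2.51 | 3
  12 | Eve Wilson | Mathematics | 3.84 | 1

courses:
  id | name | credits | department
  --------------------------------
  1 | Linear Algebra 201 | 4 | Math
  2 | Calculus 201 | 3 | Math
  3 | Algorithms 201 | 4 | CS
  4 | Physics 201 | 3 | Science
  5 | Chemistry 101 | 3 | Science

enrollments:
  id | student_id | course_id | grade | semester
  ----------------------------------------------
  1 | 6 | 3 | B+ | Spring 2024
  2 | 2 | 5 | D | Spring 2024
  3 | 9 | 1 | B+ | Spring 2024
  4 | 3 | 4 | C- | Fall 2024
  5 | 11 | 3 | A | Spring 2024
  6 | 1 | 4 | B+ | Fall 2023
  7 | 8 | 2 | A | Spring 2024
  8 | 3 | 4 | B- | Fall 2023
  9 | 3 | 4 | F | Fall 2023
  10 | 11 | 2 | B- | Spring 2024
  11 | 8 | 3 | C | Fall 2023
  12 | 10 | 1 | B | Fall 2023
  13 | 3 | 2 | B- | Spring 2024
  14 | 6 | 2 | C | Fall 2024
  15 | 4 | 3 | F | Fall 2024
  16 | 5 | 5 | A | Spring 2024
SELECT c.id, p.name AS course, c.grade, c.semester FROM enrollments c JOIN courses p ON c.course_id = p.id WHERE p.credits < 3 ORDER BY c.grade ASC

Execution result:
(no rows)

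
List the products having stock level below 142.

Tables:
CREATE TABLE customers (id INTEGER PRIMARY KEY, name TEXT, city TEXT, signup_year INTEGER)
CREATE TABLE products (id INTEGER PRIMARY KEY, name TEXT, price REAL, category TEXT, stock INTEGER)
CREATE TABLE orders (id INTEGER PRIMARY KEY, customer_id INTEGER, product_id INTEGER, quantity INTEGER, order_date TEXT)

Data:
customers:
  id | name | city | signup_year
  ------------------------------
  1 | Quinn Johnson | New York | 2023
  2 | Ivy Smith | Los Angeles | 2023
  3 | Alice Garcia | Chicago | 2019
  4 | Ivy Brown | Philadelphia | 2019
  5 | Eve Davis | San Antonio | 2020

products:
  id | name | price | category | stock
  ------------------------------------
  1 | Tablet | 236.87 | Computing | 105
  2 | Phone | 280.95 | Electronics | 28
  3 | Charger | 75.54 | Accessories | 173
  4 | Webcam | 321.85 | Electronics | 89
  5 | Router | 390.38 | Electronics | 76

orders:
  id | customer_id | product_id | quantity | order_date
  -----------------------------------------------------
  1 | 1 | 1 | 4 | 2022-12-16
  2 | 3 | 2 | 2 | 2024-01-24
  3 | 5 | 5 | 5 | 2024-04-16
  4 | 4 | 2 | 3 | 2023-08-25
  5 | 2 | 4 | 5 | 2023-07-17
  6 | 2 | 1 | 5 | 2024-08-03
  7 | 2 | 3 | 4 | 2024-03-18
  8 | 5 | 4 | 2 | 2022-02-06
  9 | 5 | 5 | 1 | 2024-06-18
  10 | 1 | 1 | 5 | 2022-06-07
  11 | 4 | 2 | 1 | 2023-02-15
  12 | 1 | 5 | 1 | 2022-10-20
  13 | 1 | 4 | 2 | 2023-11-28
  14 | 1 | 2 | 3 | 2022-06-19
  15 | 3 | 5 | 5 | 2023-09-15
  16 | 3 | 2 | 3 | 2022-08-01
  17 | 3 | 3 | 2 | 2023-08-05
SELECT name, stock FROM products WHERE stock < 142

Execution result:
name | stock
Tablet | 105
Phone | 28
Webcam | 89
Router | 76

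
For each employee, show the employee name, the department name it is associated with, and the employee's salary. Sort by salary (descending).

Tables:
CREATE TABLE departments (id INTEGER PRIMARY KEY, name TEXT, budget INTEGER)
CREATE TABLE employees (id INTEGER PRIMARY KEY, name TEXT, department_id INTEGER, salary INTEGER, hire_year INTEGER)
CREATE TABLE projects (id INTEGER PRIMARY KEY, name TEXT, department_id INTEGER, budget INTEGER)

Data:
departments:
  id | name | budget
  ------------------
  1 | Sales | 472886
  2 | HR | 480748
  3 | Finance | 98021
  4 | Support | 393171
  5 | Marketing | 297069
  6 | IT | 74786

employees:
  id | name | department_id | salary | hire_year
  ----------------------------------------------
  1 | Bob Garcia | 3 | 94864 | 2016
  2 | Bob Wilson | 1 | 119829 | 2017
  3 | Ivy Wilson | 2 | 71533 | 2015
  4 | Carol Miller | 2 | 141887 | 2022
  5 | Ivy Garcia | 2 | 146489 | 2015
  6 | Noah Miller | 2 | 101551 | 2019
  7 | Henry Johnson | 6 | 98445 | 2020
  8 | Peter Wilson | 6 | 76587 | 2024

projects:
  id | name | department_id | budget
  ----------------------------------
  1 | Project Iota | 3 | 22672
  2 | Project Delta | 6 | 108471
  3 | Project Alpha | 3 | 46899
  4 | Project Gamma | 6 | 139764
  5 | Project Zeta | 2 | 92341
SELECT c.name, p.name AS department, c.salary FROM employees c JOIN departments p ON c.department_id = p.id ORDER BY c.salary DESC

Execution result:
name | department | salary
Ivy Garcia | HR | 146489
Carol Miller | HR | 141887
Bob Wilson | Sales | 119829
Noah Miller | HR | 101551
Henry Johnson | IT | 98445
Bob Garcia | Finance | 94864
Peter Wilson | IT | 76587
Ivy Wilson | HR | 71533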